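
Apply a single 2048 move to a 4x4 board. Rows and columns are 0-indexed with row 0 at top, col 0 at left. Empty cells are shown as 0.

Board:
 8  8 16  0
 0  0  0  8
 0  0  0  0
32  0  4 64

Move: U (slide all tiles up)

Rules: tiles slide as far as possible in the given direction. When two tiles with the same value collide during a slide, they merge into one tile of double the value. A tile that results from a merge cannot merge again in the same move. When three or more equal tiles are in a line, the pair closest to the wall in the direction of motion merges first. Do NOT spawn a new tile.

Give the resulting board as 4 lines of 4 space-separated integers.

Slide up:
col 0: [8, 0, 0, 32] -> [8, 32, 0, 0]
col 1: [8, 0, 0, 0] -> [8, 0, 0, 0]
col 2: [16, 0, 0, 4] -> [16, 4, 0, 0]
col 3: [0, 8, 0, 64] -> [8, 64, 0, 0]

Answer:  8  8 16  8
32  0  4 64
 0  0  0  0
 0  0  0  0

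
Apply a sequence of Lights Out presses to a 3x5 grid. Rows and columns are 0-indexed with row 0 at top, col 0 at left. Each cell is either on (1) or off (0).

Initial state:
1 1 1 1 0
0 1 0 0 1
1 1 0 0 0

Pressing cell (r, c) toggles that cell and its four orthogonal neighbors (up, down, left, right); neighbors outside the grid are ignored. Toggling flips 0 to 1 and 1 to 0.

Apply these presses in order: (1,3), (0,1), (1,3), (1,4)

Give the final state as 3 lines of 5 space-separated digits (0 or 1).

After press 1 at (1,3):
1 1 1 0 0
0 1 1 1 0
1 1 0 1 0

After press 2 at (0,1):
0 0 0 0 0
0 0 1 1 0
1 1 0 1 0

After press 3 at (1,3):
0 0 0 1 0
0 0 0 0 1
1 1 0 0 0

After press 4 at (1,4):
0 0 0 1 1
0 0 0 1 0
1 1 0 0 1

Answer: 0 0 0 1 1
0 0 0 1 0
1 1 0 0 1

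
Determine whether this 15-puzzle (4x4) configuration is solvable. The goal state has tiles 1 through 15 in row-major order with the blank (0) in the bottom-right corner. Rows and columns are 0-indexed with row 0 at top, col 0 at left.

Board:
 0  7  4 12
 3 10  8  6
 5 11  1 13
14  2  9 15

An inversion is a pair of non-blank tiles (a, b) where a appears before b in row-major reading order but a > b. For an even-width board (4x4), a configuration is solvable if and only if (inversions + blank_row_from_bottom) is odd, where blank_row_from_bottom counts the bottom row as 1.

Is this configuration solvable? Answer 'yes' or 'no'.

Answer: no

Derivation:
Inversions: 42
Blank is in row 0 (0-indexed from top), which is row 4 counting from the bottom (bottom = 1).
42 + 4 = 46, which is even, so the puzzle is not solvable.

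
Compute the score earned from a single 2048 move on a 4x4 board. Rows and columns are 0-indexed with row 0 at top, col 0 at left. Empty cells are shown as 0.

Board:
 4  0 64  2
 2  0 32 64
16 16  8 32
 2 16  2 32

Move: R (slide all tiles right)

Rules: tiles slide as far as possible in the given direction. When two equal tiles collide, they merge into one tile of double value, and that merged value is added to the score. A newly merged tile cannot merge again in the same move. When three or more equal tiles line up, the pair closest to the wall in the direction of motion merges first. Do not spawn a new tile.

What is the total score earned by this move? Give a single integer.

Answer: 32

Derivation:
Slide right:
row 0: [4, 0, 64, 2] -> [0, 4, 64, 2]  score +0 (running 0)
row 1: [2, 0, 32, 64] -> [0, 2, 32, 64]  score +0 (running 0)
row 2: [16, 16, 8, 32] -> [0, 32, 8, 32]  score +32 (running 32)
row 3: [2, 16, 2, 32] -> [2, 16, 2, 32]  score +0 (running 32)
Board after move:
 0  4 64  2
 0  2 32 64
 0 32  8 32
 2 16  2 32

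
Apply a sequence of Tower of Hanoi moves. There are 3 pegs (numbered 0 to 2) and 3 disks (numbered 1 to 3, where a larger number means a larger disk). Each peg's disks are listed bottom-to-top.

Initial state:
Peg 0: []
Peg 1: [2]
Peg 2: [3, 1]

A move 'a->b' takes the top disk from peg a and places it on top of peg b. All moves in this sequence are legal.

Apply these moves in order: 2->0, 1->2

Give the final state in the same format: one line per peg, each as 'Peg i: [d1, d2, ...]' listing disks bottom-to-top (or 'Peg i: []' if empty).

After move 1 (2->0):
Peg 0: [1]
Peg 1: [2]
Peg 2: [3]

After move 2 (1->2):
Peg 0: [1]
Peg 1: []
Peg 2: [3, 2]

Answer: Peg 0: [1]
Peg 1: []
Peg 2: [3, 2]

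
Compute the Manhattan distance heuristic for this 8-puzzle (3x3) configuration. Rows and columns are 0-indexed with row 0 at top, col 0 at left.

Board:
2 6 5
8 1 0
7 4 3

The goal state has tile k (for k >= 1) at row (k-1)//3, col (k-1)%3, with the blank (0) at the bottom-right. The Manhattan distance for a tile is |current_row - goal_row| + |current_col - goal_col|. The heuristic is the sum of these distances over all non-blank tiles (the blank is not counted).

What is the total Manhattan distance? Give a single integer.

Answer: 13

Derivation:
Tile 2: at (0,0), goal (0,1), distance |0-0|+|0-1| = 1
Tile 6: at (0,1), goal (1,2), distance |0-1|+|1-2| = 2
Tile 5: at (0,2), goal (1,1), distance |0-1|+|2-1| = 2
Tile 8: at (1,0), goal (2,1), distance |1-2|+|0-1| = 2
Tile 1: at (1,1), goal (0,0), distance |1-0|+|1-0| = 2
Tile 7: at (2,0), goal (2,0), distance |2-2|+|0-0| = 0
Tile 4: at (2,1), goal (1,0), distance |2-1|+|1-0| = 2
Tile 3: at (2,2), goal (0,2), distance |2-0|+|2-2| = 2
Sum: 1 + 2 + 2 + 2 + 2 + 0 + 2 + 2 = 13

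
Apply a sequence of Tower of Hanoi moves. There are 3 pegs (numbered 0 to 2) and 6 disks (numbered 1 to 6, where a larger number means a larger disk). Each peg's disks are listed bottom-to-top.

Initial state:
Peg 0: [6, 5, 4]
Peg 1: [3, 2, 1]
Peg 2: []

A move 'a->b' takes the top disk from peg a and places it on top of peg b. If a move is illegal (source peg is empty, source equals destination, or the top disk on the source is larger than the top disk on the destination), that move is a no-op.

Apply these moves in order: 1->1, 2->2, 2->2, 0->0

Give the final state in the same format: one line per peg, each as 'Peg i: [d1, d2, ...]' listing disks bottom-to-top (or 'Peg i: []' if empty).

Answer: Peg 0: [6, 5, 4]
Peg 1: [3, 2, 1]
Peg 2: []

Derivation:
After move 1 (1->1):
Peg 0: [6, 5, 4]
Peg 1: [3, 2, 1]
Peg 2: []

After move 2 (2->2):
Peg 0: [6, 5, 4]
Peg 1: [3, 2, 1]
Peg 2: []

After move 3 (2->2):
Peg 0: [6, 5, 4]
Peg 1: [3, 2, 1]
Peg 2: []

After move 4 (0->0):
Peg 0: [6, 5, 4]
Peg 1: [3, 2, 1]
Peg 2: []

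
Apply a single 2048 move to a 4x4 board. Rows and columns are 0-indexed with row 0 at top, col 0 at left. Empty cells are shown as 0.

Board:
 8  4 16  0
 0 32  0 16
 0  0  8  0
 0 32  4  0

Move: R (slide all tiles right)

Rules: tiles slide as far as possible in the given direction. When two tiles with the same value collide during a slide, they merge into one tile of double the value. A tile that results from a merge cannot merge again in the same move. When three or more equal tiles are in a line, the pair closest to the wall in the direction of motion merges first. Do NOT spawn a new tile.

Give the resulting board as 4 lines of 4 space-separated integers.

Answer:  0  8  4 16
 0  0 32 16
 0  0  0  8
 0  0 32  4

Derivation:
Slide right:
row 0: [8, 4, 16, 0] -> [0, 8, 4, 16]
row 1: [0, 32, 0, 16] -> [0, 0, 32, 16]
row 2: [0, 0, 8, 0] -> [0, 0, 0, 8]
row 3: [0, 32, 4, 0] -> [0, 0, 32, 4]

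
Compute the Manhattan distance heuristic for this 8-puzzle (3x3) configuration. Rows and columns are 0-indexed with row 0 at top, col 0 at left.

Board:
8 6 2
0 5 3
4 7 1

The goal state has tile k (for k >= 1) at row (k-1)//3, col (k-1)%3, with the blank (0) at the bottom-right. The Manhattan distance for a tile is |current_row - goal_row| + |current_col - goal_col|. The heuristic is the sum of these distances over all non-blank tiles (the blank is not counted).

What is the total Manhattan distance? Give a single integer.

Tile 8: (0,0)->(2,1) = 3
Tile 6: (0,1)->(1,2) = 2
Tile 2: (0,2)->(0,1) = 1
Tile 5: (1,1)->(1,1) = 0
Tile 3: (1,2)->(0,2) = 1
Tile 4: (2,0)->(1,0) = 1
Tile 7: (2,1)->(2,0) = 1
Tile 1: (2,2)->(0,0) = 4
Sum: 3 + 2 + 1 + 0 + 1 + 1 + 1 + 4 = 13

Answer: 13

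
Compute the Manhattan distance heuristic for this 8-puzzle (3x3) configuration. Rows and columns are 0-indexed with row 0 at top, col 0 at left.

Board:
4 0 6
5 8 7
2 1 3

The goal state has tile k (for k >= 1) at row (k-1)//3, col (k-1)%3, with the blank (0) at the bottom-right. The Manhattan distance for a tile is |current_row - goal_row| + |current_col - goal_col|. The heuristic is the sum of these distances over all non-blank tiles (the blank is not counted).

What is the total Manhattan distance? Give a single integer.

Answer: 15

Derivation:
Tile 4: (0,0)->(1,0) = 1
Tile 6: (0,2)->(1,2) = 1
Tile 5: (1,0)->(1,1) = 1
Tile 8: (1,1)->(2,1) = 1
Tile 7: (1,2)->(2,0) = 3
Tile 2: (2,0)->(0,1) = 3
Tile 1: (2,1)->(0,0) = 3
Tile 3: (2,2)->(0,2) = 2
Sum: 1 + 1 + 1 + 1 + 3 + 3 + 3 + 2 = 15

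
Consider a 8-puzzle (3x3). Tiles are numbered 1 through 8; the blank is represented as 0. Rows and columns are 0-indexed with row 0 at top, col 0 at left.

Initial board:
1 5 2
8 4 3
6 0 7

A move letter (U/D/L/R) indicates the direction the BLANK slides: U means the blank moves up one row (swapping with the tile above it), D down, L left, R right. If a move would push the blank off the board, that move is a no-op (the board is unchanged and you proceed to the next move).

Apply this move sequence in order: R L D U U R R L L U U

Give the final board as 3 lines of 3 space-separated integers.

Answer: 0 1 2
8 5 3
6 4 7

Derivation:
After move 1 (R):
1 5 2
8 4 3
6 7 0

After move 2 (L):
1 5 2
8 4 3
6 0 7

After move 3 (D):
1 5 2
8 4 3
6 0 7

After move 4 (U):
1 5 2
8 0 3
6 4 7

After move 5 (U):
1 0 2
8 5 3
6 4 7

After move 6 (R):
1 2 0
8 5 3
6 4 7

After move 7 (R):
1 2 0
8 5 3
6 4 7

After move 8 (L):
1 0 2
8 5 3
6 4 7

After move 9 (L):
0 1 2
8 5 3
6 4 7

After move 10 (U):
0 1 2
8 5 3
6 4 7

After move 11 (U):
0 1 2
8 5 3
6 4 7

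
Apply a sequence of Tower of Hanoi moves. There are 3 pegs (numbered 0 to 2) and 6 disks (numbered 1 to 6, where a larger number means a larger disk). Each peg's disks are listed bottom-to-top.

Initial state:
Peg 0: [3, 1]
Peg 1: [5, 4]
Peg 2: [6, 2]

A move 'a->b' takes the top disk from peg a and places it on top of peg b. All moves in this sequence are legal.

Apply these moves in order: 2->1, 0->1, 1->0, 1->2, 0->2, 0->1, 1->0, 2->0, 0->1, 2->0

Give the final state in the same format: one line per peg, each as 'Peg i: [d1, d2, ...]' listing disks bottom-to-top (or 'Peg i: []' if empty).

Answer: Peg 0: [3, 2]
Peg 1: [5, 4, 1]
Peg 2: [6]

Derivation:
After move 1 (2->1):
Peg 0: [3, 1]
Peg 1: [5, 4, 2]
Peg 2: [6]

After move 2 (0->1):
Peg 0: [3]
Peg 1: [5, 4, 2, 1]
Peg 2: [6]

After move 3 (1->0):
Peg 0: [3, 1]
Peg 1: [5, 4, 2]
Peg 2: [6]

After move 4 (1->2):
Peg 0: [3, 1]
Peg 1: [5, 4]
Peg 2: [6, 2]

After move 5 (0->2):
Peg 0: [3]
Peg 1: [5, 4]
Peg 2: [6, 2, 1]

After move 6 (0->1):
Peg 0: []
Peg 1: [5, 4, 3]
Peg 2: [6, 2, 1]

After move 7 (1->0):
Peg 0: [3]
Peg 1: [5, 4]
Peg 2: [6, 2, 1]

After move 8 (2->0):
Peg 0: [3, 1]
Peg 1: [5, 4]
Peg 2: [6, 2]

After move 9 (0->1):
Peg 0: [3]
Peg 1: [5, 4, 1]
Peg 2: [6, 2]

After move 10 (2->0):
Peg 0: [3, 2]
Peg 1: [5, 4, 1]
Peg 2: [6]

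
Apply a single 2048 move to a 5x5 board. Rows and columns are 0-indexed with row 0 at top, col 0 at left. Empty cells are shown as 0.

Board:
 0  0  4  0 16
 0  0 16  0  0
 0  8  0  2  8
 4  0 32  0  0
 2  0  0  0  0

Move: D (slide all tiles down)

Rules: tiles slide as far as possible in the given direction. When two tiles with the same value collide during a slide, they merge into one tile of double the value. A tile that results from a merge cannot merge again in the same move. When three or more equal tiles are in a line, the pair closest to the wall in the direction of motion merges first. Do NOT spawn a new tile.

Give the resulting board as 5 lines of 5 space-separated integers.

Slide down:
col 0: [0, 0, 0, 4, 2] -> [0, 0, 0, 4, 2]
col 1: [0, 0, 8, 0, 0] -> [0, 0, 0, 0, 8]
col 2: [4, 16, 0, 32, 0] -> [0, 0, 4, 16, 32]
col 3: [0, 0, 2, 0, 0] -> [0, 0, 0, 0, 2]
col 4: [16, 0, 8, 0, 0] -> [0, 0, 0, 16, 8]

Answer:  0  0  0  0  0
 0  0  0  0  0
 0  0  4  0  0
 4  0 16  0 16
 2  8 32  2  8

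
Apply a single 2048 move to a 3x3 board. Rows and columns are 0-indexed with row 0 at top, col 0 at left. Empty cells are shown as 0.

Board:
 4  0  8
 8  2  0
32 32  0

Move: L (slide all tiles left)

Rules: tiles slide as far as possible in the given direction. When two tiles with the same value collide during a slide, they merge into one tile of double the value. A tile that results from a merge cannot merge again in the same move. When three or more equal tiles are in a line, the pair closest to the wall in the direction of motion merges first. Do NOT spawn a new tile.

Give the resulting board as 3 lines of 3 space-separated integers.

Slide left:
row 0: [4, 0, 8] -> [4, 8, 0]
row 1: [8, 2, 0] -> [8, 2, 0]
row 2: [32, 32, 0] -> [64, 0, 0]

Answer:  4  8  0
 8  2  0
64  0  0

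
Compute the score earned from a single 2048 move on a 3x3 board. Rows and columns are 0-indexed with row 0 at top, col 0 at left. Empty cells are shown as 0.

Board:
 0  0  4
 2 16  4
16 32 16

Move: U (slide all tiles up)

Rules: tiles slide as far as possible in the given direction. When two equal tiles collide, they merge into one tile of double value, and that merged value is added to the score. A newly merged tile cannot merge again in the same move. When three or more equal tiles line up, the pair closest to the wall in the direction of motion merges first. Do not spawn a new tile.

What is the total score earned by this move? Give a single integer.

Answer: 8

Derivation:
Slide up:
col 0: [0, 2, 16] -> [2, 16, 0]  score +0 (running 0)
col 1: [0, 16, 32] -> [16, 32, 0]  score +0 (running 0)
col 2: [4, 4, 16] -> [8, 16, 0]  score +8 (running 8)
Board after move:
 2 16  8
16 32 16
 0  0  0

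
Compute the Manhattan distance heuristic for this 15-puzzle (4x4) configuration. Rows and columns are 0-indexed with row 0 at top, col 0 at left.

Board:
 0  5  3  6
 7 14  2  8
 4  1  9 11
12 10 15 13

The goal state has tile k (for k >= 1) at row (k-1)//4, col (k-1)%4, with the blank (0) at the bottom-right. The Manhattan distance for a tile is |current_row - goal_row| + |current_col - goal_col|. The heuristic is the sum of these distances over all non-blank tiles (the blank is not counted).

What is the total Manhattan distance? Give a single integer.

Answer: 30

Derivation:
Tile 5: (0,1)->(1,0) = 2
Tile 3: (0,2)->(0,2) = 0
Tile 6: (0,3)->(1,1) = 3
Tile 7: (1,0)->(1,2) = 2
Tile 14: (1,1)->(3,1) = 2
Tile 2: (1,2)->(0,1) = 2
Tile 8: (1,3)->(1,3) = 0
Tile 4: (2,0)->(0,3) = 5
Tile 1: (2,1)->(0,0) = 3
Tile 9: (2,2)->(2,0) = 2
Tile 11: (2,3)->(2,2) = 1
Tile 12: (3,0)->(2,3) = 4
Tile 10: (3,1)->(2,1) = 1
Tile 15: (3,2)->(3,2) = 0
Tile 13: (3,3)->(3,0) = 3
Sum: 2 + 0 + 3 + 2 + 2 + 2 + 0 + 5 + 3 + 2 + 1 + 4 + 1 + 0 + 3 = 30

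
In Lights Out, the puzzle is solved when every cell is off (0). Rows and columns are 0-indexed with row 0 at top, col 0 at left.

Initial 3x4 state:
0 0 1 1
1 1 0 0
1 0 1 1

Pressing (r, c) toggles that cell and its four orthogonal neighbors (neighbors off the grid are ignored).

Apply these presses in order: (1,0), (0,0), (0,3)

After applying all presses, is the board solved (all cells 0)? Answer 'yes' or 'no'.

After press 1 at (1,0):
1 0 1 1
0 0 0 0
0 0 1 1

After press 2 at (0,0):
0 1 1 1
1 0 0 0
0 0 1 1

After press 3 at (0,3):
0 1 0 0
1 0 0 1
0 0 1 1

Lights still on: 5

Answer: no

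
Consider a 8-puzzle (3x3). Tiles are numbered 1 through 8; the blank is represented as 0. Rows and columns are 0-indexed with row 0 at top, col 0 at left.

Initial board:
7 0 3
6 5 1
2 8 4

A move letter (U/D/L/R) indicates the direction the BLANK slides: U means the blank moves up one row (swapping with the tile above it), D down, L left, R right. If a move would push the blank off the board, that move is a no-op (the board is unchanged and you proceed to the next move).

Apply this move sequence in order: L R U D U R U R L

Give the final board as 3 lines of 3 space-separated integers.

Answer: 7 0 3
6 5 1
2 8 4

Derivation:
After move 1 (L):
0 7 3
6 5 1
2 8 4

After move 2 (R):
7 0 3
6 5 1
2 8 4

After move 3 (U):
7 0 3
6 5 1
2 8 4

After move 4 (D):
7 5 3
6 0 1
2 8 4

After move 5 (U):
7 0 3
6 5 1
2 8 4

After move 6 (R):
7 3 0
6 5 1
2 8 4

After move 7 (U):
7 3 0
6 5 1
2 8 4

After move 8 (R):
7 3 0
6 5 1
2 8 4

After move 9 (L):
7 0 3
6 5 1
2 8 4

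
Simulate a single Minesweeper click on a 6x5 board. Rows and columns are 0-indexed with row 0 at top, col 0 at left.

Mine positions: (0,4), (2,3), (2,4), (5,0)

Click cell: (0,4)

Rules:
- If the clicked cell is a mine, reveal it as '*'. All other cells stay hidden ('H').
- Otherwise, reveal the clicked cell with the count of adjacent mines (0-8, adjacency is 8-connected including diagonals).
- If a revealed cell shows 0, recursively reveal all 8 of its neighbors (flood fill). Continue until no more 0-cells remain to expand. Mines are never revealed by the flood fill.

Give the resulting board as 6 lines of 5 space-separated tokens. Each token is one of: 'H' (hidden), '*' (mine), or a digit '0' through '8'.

H H H H *
H H H H H
H H H H H
H H H H H
H H H H H
H H H H H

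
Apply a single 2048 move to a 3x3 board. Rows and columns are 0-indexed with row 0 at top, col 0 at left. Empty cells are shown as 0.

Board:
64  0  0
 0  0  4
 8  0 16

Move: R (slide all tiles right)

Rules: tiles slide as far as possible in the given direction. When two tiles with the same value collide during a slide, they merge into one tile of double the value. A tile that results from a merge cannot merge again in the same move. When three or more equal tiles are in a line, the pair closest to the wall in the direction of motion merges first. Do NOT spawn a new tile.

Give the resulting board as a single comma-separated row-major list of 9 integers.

Answer: 0, 0, 64, 0, 0, 4, 0, 8, 16

Derivation:
Slide right:
row 0: [64, 0, 0] -> [0, 0, 64]
row 1: [0, 0, 4] -> [0, 0, 4]
row 2: [8, 0, 16] -> [0, 8, 16]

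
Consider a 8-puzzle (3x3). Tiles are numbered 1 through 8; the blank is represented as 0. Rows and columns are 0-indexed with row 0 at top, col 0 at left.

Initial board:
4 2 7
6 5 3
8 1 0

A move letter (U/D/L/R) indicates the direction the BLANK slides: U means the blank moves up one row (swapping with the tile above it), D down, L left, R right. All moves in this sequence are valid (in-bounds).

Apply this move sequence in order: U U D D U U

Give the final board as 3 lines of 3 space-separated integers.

After move 1 (U):
4 2 7
6 5 0
8 1 3

After move 2 (U):
4 2 0
6 5 7
8 1 3

After move 3 (D):
4 2 7
6 5 0
8 1 3

After move 4 (D):
4 2 7
6 5 3
8 1 0

After move 5 (U):
4 2 7
6 5 0
8 1 3

After move 6 (U):
4 2 0
6 5 7
8 1 3

Answer: 4 2 0
6 5 7
8 1 3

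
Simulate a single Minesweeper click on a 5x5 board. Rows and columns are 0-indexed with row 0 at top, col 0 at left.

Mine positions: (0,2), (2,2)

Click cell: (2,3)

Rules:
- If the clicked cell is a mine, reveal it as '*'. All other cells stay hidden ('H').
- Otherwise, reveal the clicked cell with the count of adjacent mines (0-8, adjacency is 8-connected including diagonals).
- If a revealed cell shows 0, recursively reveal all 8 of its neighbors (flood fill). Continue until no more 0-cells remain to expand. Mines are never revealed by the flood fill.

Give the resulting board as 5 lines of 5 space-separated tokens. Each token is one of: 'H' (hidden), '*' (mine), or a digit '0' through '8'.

H H H H H
H H H H H
H H H 1 H
H H H H H
H H H H H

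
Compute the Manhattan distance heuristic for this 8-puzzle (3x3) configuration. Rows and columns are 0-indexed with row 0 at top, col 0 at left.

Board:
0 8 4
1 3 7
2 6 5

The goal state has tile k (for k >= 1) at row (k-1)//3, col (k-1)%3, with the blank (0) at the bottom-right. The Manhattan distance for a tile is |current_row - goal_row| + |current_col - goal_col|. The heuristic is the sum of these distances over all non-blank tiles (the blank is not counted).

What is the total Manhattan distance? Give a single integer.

Tile 8: (0,1)->(2,1) = 2
Tile 4: (0,2)->(1,0) = 3
Tile 1: (1,0)->(0,0) = 1
Tile 3: (1,1)->(0,2) = 2
Tile 7: (1,2)->(2,0) = 3
Tile 2: (2,0)->(0,1) = 3
Tile 6: (2,1)->(1,2) = 2
Tile 5: (2,2)->(1,1) = 2
Sum: 2 + 3 + 1 + 2 + 3 + 3 + 2 + 2 = 18

Answer: 18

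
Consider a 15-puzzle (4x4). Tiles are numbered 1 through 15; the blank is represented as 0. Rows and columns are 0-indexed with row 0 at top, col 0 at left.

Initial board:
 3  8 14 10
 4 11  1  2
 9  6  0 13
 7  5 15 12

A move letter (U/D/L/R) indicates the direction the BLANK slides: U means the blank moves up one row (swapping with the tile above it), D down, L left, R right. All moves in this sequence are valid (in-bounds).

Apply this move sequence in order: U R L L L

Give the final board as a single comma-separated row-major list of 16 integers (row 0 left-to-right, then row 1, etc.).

Answer: 3, 8, 14, 10, 0, 4, 11, 2, 9, 6, 1, 13, 7, 5, 15, 12

Derivation:
After move 1 (U):
 3  8 14 10
 4 11  0  2
 9  6  1 13
 7  5 15 12

After move 2 (R):
 3  8 14 10
 4 11  2  0
 9  6  1 13
 7  5 15 12

After move 3 (L):
 3  8 14 10
 4 11  0  2
 9  6  1 13
 7  5 15 12

After move 4 (L):
 3  8 14 10
 4  0 11  2
 9  6  1 13
 7  5 15 12

After move 5 (L):
 3  8 14 10
 0  4 11  2
 9  6  1 13
 7  5 15 12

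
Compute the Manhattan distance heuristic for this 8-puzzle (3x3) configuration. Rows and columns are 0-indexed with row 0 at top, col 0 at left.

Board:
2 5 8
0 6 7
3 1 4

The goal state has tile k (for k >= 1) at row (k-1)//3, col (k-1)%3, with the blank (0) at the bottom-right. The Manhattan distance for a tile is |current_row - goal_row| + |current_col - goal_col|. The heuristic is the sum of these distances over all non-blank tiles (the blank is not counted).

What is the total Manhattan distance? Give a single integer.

Tile 2: at (0,0), goal (0,1), distance |0-0|+|0-1| = 1
Tile 5: at (0,1), goal (1,1), distance |0-1|+|1-1| = 1
Tile 8: at (0,2), goal (2,1), distance |0-2|+|2-1| = 3
Tile 6: at (1,1), goal (1,2), distance |1-1|+|1-2| = 1
Tile 7: at (1,2), goal (2,0), distance |1-2|+|2-0| = 3
Tile 3: at (2,0), goal (0,2), distance |2-0|+|0-2| = 4
Tile 1: at (2,1), goal (0,0), distance |2-0|+|1-0| = 3
Tile 4: at (2,2), goal (1,0), distance |2-1|+|2-0| = 3
Sum: 1 + 1 + 3 + 1 + 3 + 4 + 3 + 3 = 19

Answer: 19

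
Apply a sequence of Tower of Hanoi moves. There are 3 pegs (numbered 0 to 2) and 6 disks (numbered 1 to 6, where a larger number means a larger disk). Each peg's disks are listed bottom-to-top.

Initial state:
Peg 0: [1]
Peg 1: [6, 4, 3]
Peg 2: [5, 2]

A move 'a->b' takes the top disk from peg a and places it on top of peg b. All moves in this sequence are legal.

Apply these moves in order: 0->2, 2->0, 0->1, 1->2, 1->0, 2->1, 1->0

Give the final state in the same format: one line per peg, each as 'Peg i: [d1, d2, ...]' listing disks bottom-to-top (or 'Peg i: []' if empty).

Answer: Peg 0: [3, 1]
Peg 1: [6, 4]
Peg 2: [5, 2]

Derivation:
After move 1 (0->2):
Peg 0: []
Peg 1: [6, 4, 3]
Peg 2: [5, 2, 1]

After move 2 (2->0):
Peg 0: [1]
Peg 1: [6, 4, 3]
Peg 2: [5, 2]

After move 3 (0->1):
Peg 0: []
Peg 1: [6, 4, 3, 1]
Peg 2: [5, 2]

After move 4 (1->2):
Peg 0: []
Peg 1: [6, 4, 3]
Peg 2: [5, 2, 1]

After move 5 (1->0):
Peg 0: [3]
Peg 1: [6, 4]
Peg 2: [5, 2, 1]

After move 6 (2->1):
Peg 0: [3]
Peg 1: [6, 4, 1]
Peg 2: [5, 2]

After move 7 (1->0):
Peg 0: [3, 1]
Peg 1: [6, 4]
Peg 2: [5, 2]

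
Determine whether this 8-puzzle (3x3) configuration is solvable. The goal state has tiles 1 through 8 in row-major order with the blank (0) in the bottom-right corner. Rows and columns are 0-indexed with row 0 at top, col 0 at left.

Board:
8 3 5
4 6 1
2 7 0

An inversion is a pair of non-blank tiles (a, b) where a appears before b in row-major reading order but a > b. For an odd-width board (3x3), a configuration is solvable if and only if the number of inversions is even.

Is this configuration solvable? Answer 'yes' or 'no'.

Answer: yes

Derivation:
Inversions (pairs i<j in row-major order where tile[i] > tile[j] > 0): 16
16 is even, so the puzzle is solvable.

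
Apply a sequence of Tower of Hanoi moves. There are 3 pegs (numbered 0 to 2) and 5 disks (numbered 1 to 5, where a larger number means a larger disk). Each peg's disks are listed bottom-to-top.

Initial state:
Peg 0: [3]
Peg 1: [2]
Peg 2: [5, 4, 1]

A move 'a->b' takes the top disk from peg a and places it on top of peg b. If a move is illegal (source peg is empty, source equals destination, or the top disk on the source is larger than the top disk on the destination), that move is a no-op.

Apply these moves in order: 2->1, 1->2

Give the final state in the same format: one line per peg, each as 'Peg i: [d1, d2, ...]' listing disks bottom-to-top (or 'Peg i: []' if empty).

After move 1 (2->1):
Peg 0: [3]
Peg 1: [2, 1]
Peg 2: [5, 4]

After move 2 (1->2):
Peg 0: [3]
Peg 1: [2]
Peg 2: [5, 4, 1]

Answer: Peg 0: [3]
Peg 1: [2]
Peg 2: [5, 4, 1]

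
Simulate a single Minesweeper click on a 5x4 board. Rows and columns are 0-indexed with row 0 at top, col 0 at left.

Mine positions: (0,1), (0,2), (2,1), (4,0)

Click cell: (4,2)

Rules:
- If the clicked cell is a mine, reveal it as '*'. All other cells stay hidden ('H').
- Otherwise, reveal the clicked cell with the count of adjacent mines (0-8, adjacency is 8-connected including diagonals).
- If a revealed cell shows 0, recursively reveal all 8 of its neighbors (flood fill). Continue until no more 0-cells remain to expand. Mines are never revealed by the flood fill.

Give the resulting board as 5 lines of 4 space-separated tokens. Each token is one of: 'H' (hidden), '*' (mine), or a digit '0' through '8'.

H H H H
H H 3 1
H H 1 0
H 2 1 0
H 1 0 0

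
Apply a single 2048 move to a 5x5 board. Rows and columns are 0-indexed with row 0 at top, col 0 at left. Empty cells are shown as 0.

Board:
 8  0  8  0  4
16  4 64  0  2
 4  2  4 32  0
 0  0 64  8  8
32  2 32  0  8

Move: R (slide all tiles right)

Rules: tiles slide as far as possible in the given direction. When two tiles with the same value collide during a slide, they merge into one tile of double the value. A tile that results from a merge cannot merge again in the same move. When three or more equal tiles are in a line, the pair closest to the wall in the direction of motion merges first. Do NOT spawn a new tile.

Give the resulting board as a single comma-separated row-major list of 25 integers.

Slide right:
row 0: [8, 0, 8, 0, 4] -> [0, 0, 0, 16, 4]
row 1: [16, 4, 64, 0, 2] -> [0, 16, 4, 64, 2]
row 2: [4, 2, 4, 32, 0] -> [0, 4, 2, 4, 32]
row 3: [0, 0, 64, 8, 8] -> [0, 0, 0, 64, 16]
row 4: [32, 2, 32, 0, 8] -> [0, 32, 2, 32, 8]

Answer: 0, 0, 0, 16, 4, 0, 16, 4, 64, 2, 0, 4, 2, 4, 32, 0, 0, 0, 64, 16, 0, 32, 2, 32, 8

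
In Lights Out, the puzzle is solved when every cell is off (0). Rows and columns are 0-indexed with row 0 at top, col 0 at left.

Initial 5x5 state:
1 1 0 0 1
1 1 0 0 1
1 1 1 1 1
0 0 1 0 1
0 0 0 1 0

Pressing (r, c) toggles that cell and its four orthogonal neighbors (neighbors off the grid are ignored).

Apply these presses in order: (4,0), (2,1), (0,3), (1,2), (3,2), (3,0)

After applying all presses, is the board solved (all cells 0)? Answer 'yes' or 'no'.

After press 1 at (4,0):
1 1 0 0 1
1 1 0 0 1
1 1 1 1 1
1 0 1 0 1
1 1 0 1 0

After press 2 at (2,1):
1 1 0 0 1
1 0 0 0 1
0 0 0 1 1
1 1 1 0 1
1 1 0 1 0

After press 3 at (0,3):
1 1 1 1 0
1 0 0 1 1
0 0 0 1 1
1 1 1 0 1
1 1 0 1 0

After press 4 at (1,2):
1 1 0 1 0
1 1 1 0 1
0 0 1 1 1
1 1 1 0 1
1 1 0 1 0

After press 5 at (3,2):
1 1 0 1 0
1 1 1 0 1
0 0 0 1 1
1 0 0 1 1
1 1 1 1 0

After press 6 at (3,0):
1 1 0 1 0
1 1 1 0 1
1 0 0 1 1
0 1 0 1 1
0 1 1 1 0

Lights still on: 16

Answer: no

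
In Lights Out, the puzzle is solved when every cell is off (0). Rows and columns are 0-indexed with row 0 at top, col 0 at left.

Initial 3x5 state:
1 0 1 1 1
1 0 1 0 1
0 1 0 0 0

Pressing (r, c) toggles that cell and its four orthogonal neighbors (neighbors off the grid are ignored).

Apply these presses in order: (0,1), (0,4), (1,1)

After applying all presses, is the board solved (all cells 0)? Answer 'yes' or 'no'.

Answer: yes

Derivation:
After press 1 at (0,1):
0 1 0 1 1
1 1 1 0 1
0 1 0 0 0

After press 2 at (0,4):
0 1 0 0 0
1 1 1 0 0
0 1 0 0 0

After press 3 at (1,1):
0 0 0 0 0
0 0 0 0 0
0 0 0 0 0

Lights still on: 0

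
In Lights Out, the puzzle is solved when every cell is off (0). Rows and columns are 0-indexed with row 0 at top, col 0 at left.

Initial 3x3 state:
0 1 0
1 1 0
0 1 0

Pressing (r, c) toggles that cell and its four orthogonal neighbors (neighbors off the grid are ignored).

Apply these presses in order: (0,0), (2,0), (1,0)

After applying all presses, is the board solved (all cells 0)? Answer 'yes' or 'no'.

Answer: yes

Derivation:
After press 1 at (0,0):
1 0 0
0 1 0
0 1 0

After press 2 at (2,0):
1 0 0
1 1 0
1 0 0

After press 3 at (1,0):
0 0 0
0 0 0
0 0 0

Lights still on: 0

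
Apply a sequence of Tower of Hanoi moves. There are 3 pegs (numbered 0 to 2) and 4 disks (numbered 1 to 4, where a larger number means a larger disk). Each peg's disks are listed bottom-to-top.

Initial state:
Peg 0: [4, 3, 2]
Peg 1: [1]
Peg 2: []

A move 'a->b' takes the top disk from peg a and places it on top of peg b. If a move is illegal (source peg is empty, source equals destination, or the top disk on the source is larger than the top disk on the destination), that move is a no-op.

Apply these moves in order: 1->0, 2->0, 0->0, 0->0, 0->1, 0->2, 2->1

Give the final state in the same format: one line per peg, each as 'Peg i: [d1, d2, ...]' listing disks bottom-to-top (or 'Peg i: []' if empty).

After move 1 (1->0):
Peg 0: [4, 3, 2, 1]
Peg 1: []
Peg 2: []

After move 2 (2->0):
Peg 0: [4, 3, 2, 1]
Peg 1: []
Peg 2: []

After move 3 (0->0):
Peg 0: [4, 3, 2, 1]
Peg 1: []
Peg 2: []

After move 4 (0->0):
Peg 0: [4, 3, 2, 1]
Peg 1: []
Peg 2: []

After move 5 (0->1):
Peg 0: [4, 3, 2]
Peg 1: [1]
Peg 2: []

After move 6 (0->2):
Peg 0: [4, 3]
Peg 1: [1]
Peg 2: [2]

After move 7 (2->1):
Peg 0: [4, 3]
Peg 1: [1]
Peg 2: [2]

Answer: Peg 0: [4, 3]
Peg 1: [1]
Peg 2: [2]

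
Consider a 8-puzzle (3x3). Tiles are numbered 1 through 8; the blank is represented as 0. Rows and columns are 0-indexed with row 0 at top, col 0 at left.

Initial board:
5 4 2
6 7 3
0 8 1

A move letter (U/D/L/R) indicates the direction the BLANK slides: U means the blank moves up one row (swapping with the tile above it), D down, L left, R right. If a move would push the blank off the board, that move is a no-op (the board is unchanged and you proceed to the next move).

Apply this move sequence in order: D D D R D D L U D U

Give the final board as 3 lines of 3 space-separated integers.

After move 1 (D):
5 4 2
6 7 3
0 8 1

After move 2 (D):
5 4 2
6 7 3
0 8 1

After move 3 (D):
5 4 2
6 7 3
0 8 1

After move 4 (R):
5 4 2
6 7 3
8 0 1

After move 5 (D):
5 4 2
6 7 3
8 0 1

After move 6 (D):
5 4 2
6 7 3
8 0 1

After move 7 (L):
5 4 2
6 7 3
0 8 1

After move 8 (U):
5 4 2
0 7 3
6 8 1

After move 9 (D):
5 4 2
6 7 3
0 8 1

After move 10 (U):
5 4 2
0 7 3
6 8 1

Answer: 5 4 2
0 7 3
6 8 1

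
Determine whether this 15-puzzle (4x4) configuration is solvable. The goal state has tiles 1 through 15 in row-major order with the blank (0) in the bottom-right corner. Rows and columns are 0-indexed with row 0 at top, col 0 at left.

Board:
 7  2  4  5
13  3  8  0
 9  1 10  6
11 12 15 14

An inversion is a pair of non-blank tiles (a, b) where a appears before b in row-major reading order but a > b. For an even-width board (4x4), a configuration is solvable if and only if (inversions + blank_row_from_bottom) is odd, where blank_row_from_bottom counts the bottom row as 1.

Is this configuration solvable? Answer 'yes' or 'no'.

Inversions: 26
Blank is in row 1 (0-indexed from top), which is row 3 counting from the bottom (bottom = 1).
26 + 3 = 29, which is odd, so the puzzle is solvable.

Answer: yes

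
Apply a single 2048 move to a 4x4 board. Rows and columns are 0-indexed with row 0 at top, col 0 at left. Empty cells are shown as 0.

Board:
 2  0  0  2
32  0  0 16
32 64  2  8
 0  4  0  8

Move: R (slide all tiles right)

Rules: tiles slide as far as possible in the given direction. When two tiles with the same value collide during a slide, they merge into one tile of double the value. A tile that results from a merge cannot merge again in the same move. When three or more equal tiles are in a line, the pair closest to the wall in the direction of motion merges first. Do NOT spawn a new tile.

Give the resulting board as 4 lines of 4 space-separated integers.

Answer:  0  0  0  4
 0  0 32 16
32 64  2  8
 0  0  4  8

Derivation:
Slide right:
row 0: [2, 0, 0, 2] -> [0, 0, 0, 4]
row 1: [32, 0, 0, 16] -> [0, 0, 32, 16]
row 2: [32, 64, 2, 8] -> [32, 64, 2, 8]
row 3: [0, 4, 0, 8] -> [0, 0, 4, 8]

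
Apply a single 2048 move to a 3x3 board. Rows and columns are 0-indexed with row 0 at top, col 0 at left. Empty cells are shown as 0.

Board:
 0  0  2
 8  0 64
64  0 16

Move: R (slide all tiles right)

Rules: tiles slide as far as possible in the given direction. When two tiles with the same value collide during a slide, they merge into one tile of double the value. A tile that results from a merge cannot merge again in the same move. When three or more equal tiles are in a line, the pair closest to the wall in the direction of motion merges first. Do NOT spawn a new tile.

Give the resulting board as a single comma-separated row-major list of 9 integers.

Slide right:
row 0: [0, 0, 2] -> [0, 0, 2]
row 1: [8, 0, 64] -> [0, 8, 64]
row 2: [64, 0, 16] -> [0, 64, 16]

Answer: 0, 0, 2, 0, 8, 64, 0, 64, 16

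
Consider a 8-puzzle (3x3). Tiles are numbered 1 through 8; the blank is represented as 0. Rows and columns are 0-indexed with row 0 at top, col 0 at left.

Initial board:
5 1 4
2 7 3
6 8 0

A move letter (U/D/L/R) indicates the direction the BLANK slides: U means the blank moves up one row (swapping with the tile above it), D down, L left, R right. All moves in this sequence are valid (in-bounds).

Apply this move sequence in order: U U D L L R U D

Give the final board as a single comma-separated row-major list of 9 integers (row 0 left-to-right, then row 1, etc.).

After move 1 (U):
5 1 4
2 7 0
6 8 3

After move 2 (U):
5 1 0
2 7 4
6 8 3

After move 3 (D):
5 1 4
2 7 0
6 8 3

After move 4 (L):
5 1 4
2 0 7
6 8 3

After move 5 (L):
5 1 4
0 2 7
6 8 3

After move 6 (R):
5 1 4
2 0 7
6 8 3

After move 7 (U):
5 0 4
2 1 7
6 8 3

After move 8 (D):
5 1 4
2 0 7
6 8 3

Answer: 5, 1, 4, 2, 0, 7, 6, 8, 3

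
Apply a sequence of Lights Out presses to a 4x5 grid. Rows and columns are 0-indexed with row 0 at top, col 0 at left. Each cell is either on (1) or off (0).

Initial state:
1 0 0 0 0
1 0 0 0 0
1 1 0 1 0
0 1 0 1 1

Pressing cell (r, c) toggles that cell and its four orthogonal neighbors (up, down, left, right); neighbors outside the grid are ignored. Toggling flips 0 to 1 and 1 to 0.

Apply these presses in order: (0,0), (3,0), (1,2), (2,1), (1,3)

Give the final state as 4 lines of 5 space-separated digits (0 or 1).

Answer: 0 1 1 1 0
0 0 0 0 1
1 0 0 0 0
1 1 0 1 1

Derivation:
After press 1 at (0,0):
0 1 0 0 0
0 0 0 0 0
1 1 0 1 0
0 1 0 1 1

After press 2 at (3,0):
0 1 0 0 0
0 0 0 0 0
0 1 0 1 0
1 0 0 1 1

After press 3 at (1,2):
0 1 1 0 0
0 1 1 1 0
0 1 1 1 0
1 0 0 1 1

After press 4 at (2,1):
0 1 1 0 0
0 0 1 1 0
1 0 0 1 0
1 1 0 1 1

After press 5 at (1,3):
0 1 1 1 0
0 0 0 0 1
1 0 0 0 0
1 1 0 1 1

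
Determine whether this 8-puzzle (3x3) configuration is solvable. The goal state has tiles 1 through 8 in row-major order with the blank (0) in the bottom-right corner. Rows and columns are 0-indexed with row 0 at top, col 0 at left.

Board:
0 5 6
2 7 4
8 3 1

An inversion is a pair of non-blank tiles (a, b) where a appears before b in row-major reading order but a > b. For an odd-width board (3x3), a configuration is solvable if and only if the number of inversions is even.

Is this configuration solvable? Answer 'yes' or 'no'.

Answer: no

Derivation:
Inversions (pairs i<j in row-major order where tile[i] > tile[j] > 0): 17
17 is odd, so the puzzle is not solvable.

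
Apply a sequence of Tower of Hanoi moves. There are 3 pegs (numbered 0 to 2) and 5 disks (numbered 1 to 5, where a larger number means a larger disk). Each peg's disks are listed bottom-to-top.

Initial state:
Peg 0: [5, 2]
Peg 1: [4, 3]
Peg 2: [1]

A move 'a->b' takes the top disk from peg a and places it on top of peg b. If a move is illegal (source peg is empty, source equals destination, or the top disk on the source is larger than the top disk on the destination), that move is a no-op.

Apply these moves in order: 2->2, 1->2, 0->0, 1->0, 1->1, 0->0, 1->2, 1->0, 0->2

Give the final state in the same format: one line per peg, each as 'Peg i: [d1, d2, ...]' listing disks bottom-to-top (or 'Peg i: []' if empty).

After move 1 (2->2):
Peg 0: [5, 2]
Peg 1: [4, 3]
Peg 2: [1]

After move 2 (1->2):
Peg 0: [5, 2]
Peg 1: [4, 3]
Peg 2: [1]

After move 3 (0->0):
Peg 0: [5, 2]
Peg 1: [4, 3]
Peg 2: [1]

After move 4 (1->0):
Peg 0: [5, 2]
Peg 1: [4, 3]
Peg 2: [1]

After move 5 (1->1):
Peg 0: [5, 2]
Peg 1: [4, 3]
Peg 2: [1]

After move 6 (0->0):
Peg 0: [5, 2]
Peg 1: [4, 3]
Peg 2: [1]

After move 7 (1->2):
Peg 0: [5, 2]
Peg 1: [4, 3]
Peg 2: [1]

After move 8 (1->0):
Peg 0: [5, 2]
Peg 1: [4, 3]
Peg 2: [1]

After move 9 (0->2):
Peg 0: [5, 2]
Peg 1: [4, 3]
Peg 2: [1]

Answer: Peg 0: [5, 2]
Peg 1: [4, 3]
Peg 2: [1]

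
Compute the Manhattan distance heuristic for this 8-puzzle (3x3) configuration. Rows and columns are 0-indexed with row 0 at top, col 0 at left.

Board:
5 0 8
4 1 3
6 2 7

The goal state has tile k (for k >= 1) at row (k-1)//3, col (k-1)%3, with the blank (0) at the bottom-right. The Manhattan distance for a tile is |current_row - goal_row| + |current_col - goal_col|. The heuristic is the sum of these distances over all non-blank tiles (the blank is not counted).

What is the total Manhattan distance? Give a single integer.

Answer: 15

Derivation:
Tile 5: (0,0)->(1,1) = 2
Tile 8: (0,2)->(2,1) = 3
Tile 4: (1,0)->(1,0) = 0
Tile 1: (1,1)->(0,0) = 2
Tile 3: (1,2)->(0,2) = 1
Tile 6: (2,0)->(1,2) = 3
Tile 2: (2,1)->(0,1) = 2
Tile 7: (2,2)->(2,0) = 2
Sum: 2 + 3 + 0 + 2 + 1 + 3 + 2 + 2 = 15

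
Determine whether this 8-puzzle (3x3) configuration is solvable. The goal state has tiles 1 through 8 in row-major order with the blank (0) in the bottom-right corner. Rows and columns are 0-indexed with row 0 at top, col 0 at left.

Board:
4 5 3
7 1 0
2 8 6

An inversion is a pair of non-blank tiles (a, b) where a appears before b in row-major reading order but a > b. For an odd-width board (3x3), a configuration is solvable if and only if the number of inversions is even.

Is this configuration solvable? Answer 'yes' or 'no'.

Inversions (pairs i<j in row-major order where tile[i] > tile[j] > 0): 12
12 is even, so the puzzle is solvable.

Answer: yes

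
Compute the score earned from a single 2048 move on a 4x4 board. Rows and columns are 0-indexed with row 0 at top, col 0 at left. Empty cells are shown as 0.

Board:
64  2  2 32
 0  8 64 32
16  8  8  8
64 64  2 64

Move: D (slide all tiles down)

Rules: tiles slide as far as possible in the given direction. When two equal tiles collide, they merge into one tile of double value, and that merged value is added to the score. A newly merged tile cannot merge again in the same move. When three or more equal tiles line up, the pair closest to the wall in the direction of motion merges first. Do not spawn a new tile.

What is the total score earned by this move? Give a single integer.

Answer: 80

Derivation:
Slide down:
col 0: [64, 0, 16, 64] -> [0, 64, 16, 64]  score +0 (running 0)
col 1: [2, 8, 8, 64] -> [0, 2, 16, 64]  score +16 (running 16)
col 2: [2, 64, 8, 2] -> [2, 64, 8, 2]  score +0 (running 16)
col 3: [32, 32, 8, 64] -> [0, 64, 8, 64]  score +64 (running 80)
Board after move:
 0  0  2  0
64  2 64 64
16 16  8  8
64 64  2 64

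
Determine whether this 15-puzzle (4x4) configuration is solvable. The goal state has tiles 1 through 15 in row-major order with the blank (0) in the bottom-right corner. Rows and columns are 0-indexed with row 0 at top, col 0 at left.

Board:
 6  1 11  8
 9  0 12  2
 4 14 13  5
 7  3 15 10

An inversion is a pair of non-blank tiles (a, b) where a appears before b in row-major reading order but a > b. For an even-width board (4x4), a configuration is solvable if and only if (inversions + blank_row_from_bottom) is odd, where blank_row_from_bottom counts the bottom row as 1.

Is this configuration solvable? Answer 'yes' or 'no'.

Inversions: 42
Blank is in row 1 (0-indexed from top), which is row 3 counting from the bottom (bottom = 1).
42 + 3 = 45, which is odd, so the puzzle is solvable.

Answer: yes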